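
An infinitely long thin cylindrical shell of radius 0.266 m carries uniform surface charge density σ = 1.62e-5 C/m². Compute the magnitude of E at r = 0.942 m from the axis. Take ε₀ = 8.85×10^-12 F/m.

5.17×10^5 N/C

Choose a coaxial cylinder of radius r = 0.942 m (arbitrary length L) as the Gaussian surface (r > 0.266 m).
The whole shell is enclosed: λ_enc = σ·2πR = (1.62×10^-5)·2π·(0.266) = 2.708e-5 C/m.
Since E is radial and uniform over the curved surface, Φ = E·2πrL = Q_enc/ε₀ = λ_enc L/ε₀.
E = |λ_enc|/(2πε₀r) = (2.708×10^-5)/(2π·8.85×10^-12·0.942) = 5.17×10^5 N/C.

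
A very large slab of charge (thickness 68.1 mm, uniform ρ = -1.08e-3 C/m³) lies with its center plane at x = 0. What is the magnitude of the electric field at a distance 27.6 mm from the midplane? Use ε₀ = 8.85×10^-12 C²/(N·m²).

By symmetry E is perpendicular to the slab. A Gaussian pillbox from −27.6 mm to +27.6 mm (face area A) lies entirely within the slab.
Q_enc = ρ·(2x)·A and flux = 2EA, so 2EA = 2ρxA/ε₀ ⇒ E = |ρ|x/ε₀.
E = (1.08e-3)(0.0276)/(8.85×10^-12) = 3.37×10^6 N/C.

|E| = 3.37e6 V/m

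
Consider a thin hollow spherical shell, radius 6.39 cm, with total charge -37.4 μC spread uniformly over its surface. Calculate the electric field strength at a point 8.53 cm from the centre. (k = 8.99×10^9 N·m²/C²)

Symmetry ⇒ E = E(r) r̂. Gaussian sphere of radius r = 8.53 cm (r > 6.39 cm).
The entire shell is enclosed: Q_enc = -3.74×10^-5 C.
Applying ∮E·dA = Q_enc/ε₀ with Φ = E(4πr²):
E = k|Q_enc|/r² = (8.99×10^9)(3.74×10^-5)/(0.0853)² = 4.62×10^7 N/C.

|E| ≈ 4.62×10^7 V/m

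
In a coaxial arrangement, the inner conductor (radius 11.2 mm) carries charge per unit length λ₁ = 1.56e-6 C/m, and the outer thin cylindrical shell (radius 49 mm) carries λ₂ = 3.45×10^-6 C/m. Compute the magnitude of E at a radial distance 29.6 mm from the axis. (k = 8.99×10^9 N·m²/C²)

E = 9.48×10^5 V/m

By cylindrical symmetry E is radial; use a coaxial Gaussian cylinder of radius 29.6 mm and length L (between the conductors, 11.2 mm < r < 49 mm).
The shell at 49 mm lies outside the Gaussian surface, so λ_enc = λ₁ = 1.56×10^-6 C/m.
Applying ∮E·dA = Q_enc/ε₀ with the end caps contributing no flux:
E = 2k|λ_enc|/r = 2(8.99×10^9)(1.56e-6)/(0.0296) = 9.48×10^5 N/C.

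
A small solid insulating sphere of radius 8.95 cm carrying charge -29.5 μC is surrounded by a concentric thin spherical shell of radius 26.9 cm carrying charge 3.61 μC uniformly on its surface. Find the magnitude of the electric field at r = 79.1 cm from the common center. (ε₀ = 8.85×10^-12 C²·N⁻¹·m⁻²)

Take a concentric spherical Gaussian surface of radius r = 79.1 cm (r > 26.9 cm, enclosing both).
Q_enc = (-29.5 μC) + (3.61 μC) = -2.589×10^-5 C.
Since E is radial and uniform over the Gaussian sphere, Φ = E·4πr² = Q_enc/ε₀.
E = |Q_enc|/(4πε₀r²) = (2.589×10^-5)/(4π·8.85×10^-12·(0.791)²) = 3.72×10^5 N/C.

|E| ≈ 3.72e5 N/C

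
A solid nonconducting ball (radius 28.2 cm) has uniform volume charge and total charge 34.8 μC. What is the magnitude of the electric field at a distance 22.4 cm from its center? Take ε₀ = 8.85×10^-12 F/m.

|E| = 3.13e6 N/C

Take a concentric spherical Gaussian surface of radius r = 22.4 cm (r < R).
Only the charge within r is enclosed: Q_enc = Q·(r/R)³ = (34.8 μC)·(22.4 cm/28.2 cm)³ = 1.744×10^-5 C.
By Gauss's law, ∮E·dA = E·4πr² = Q_enc/ε₀.
E = |Q_enc|/(4πε₀r²) = (1.744×10^-5)/(4π·8.85×10^-12·(0.224)²) = 3.13×10^6 N/C.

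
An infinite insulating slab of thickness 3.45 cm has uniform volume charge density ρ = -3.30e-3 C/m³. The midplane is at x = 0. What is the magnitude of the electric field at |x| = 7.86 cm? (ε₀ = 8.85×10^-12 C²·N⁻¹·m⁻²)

The point |x| = 7.86 cm lies outside the slab (half-thickness 0.01725 m). A symmetric pillbox spanning the full slab encloses Q_enc = ρ·d·A.
Flux = 2EA ⇒ E = |ρ|d/(2ε₀), independent of distance outside.
E = (3.30×10^-3)(0.0345)/(2·8.85×10^-12) = 6.43×10^6 N/C.

E = 6.43e6 N/C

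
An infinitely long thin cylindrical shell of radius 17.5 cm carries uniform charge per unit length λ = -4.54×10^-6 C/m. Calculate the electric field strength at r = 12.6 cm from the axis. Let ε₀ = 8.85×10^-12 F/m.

Coaxial Gaussian cylinder, radius r = 12.6 cm, length L (r < 17.5 cm, inside the shell).
No charge is enclosed, so Gauss's law gives E·2πrL = 0 ⇒ E = 0.

E = 0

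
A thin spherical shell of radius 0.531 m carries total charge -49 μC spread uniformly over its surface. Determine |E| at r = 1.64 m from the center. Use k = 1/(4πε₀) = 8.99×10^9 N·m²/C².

Take a concentric spherical Gaussian surface of radius r = 1.64 m (r > 0.531 m).
The entire shell is enclosed: Q_enc = -4.90×10^-5 C.
Applying ∮E·dA = Q_enc/ε₀ with Φ = E(4πr²):
E = k|Q_enc|/r² = (8.99×10^9)(4.90×10^-5)/(1.64)² = 1.64×10^5 N/C.

E ≈ 1.64×10^5 N/C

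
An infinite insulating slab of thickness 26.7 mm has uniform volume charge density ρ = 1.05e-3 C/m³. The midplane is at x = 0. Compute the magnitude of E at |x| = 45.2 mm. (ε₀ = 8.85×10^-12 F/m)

|E| ≈ 1.58e6 V/m

The point |x| = 45.2 mm lies outside the slab (half-thickness 0.01335 m). A symmetric pillbox spanning the full slab encloses Q_enc = ρ·d·A.
Flux = 2EA ⇒ E = |ρ|d/(2ε₀), independent of distance outside.
E = (1.05×10^-3)(0.0267)/(2·8.85×10^-12) = 1.58e6 N/C.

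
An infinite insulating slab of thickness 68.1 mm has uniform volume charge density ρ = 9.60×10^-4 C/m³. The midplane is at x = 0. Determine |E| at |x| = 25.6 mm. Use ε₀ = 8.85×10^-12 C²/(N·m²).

By symmetry E is perpendicular to the slab. A Gaussian pillbox from −25.6 mm to +25.6 mm (face area A) lies entirely within the slab.
Q_enc = ρ·(2x)·A and flux = 2EA, so 2EA = 2ρxA/ε₀ ⇒ E = |ρ|x/ε₀.
E = (9.60×10^-4)(0.0256)/(8.85×10^-12) = 2.78e6 N/C.

|E| ≈ 2.78e6 N/C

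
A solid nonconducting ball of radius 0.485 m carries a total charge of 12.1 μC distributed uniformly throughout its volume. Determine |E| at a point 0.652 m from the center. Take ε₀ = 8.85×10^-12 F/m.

Symmetry ⇒ E = E(r) r̂. Gaussian sphere of radius r = 0.652 m (r > R, so the entire charge is enclosed).
Q_enc = 12.1 μC = 1.21×10^-5 C.
Applying ∮E·dA = Q_enc/ε₀ with Φ = E(4πr²):
E = |Q_enc|/(4πε₀r²) = (1.21×10^-5)/(4π·8.85×10^-12·(0.652)²) = 2.56×10^5 N/C.

E ≈ 2.56×10^5 N/C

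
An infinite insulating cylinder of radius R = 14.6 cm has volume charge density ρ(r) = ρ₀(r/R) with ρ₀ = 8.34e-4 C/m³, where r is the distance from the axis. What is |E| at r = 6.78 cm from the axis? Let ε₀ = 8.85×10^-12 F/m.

E ≈ 9.89×10^5 N/C

Take a coaxial cylindrical Gaussian surface of radius r = 6.78 cm and length L (r < R).
λ_enc = ∫₀^r ρ(r')·2πr' dr' = (2πρ₀/R)·r^3/3 = 3.729×10^-6 C/m.
Applying ∮E·dA = Q_enc/ε₀ with the end caps contributing no flux:
E = |λ_enc|/(2πε₀r) = (3.729e-6)/(2π·8.85×10^-12·0.0678) = 9.89×10^5 N/C.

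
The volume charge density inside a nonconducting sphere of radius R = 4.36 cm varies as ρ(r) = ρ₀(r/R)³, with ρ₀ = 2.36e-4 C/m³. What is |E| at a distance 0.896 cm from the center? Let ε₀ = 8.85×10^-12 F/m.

346 N/C

Take a concentric spherical Gaussian surface of radius r = 0.896 cm (r < R).
Integrate the density: Q_enc = 4π ∫₀^r ρ₀(r'/R)^3 r'² dr' = 4πρ₀ r^6/(6·R³) = 3.086×10^-12 C.
Applying ∮E·dA = Q_enc/ε₀ with Φ = E(4πr²):
E = |Q_enc|/(4πε₀r²) = (3.086×10^-12)/(4π·8.85×10^-12·(0.00896)²) = 346 N/C.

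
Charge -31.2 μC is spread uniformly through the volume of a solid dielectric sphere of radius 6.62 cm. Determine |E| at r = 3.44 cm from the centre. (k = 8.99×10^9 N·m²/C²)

By spherical symmetry E is radial; choose a Gaussian sphere of radius r = 3.44 cm (r < R).
Only the charge within r is enclosed: Q_enc = Q·(r/R)³ = (-31.2 μC)·(3.44 cm/6.62 cm)³ = -4.378e-6 C.
Since E is radial and uniform over the Gaussian sphere, Φ = E·4πr² = Q_enc/ε₀.
E = k|Q_enc|/r² = (8.99×10^9)(4.378×10^-6)/(0.0344)² = 3.33e7 N/C.

|E| = 3.33e7 N/C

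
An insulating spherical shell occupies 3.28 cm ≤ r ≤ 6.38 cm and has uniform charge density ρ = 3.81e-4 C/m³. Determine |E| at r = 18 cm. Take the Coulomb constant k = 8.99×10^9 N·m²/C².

E ≈ 9.94e4 V/m

Take a concentric spherical Gaussian surface of radius r = 18 cm (r > 6.38 cm, enclosing the whole shell).
Q_enc = ρ·(4π/3)(b³ − a³) = (3.81×10^-4)·(4π/3)·((0.0638)³ − (0.0328)³) = 3.581×10^-7 C.
Gauss's law: E·4πr² = Q_enc/ε₀.
E = k|Q_enc|/r² = (8.99×10^9)(3.581e-7)/(0.18)² = 9.94×10^4 N/C.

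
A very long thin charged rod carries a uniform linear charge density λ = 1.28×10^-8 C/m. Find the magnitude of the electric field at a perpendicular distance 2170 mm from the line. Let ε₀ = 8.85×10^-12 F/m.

Coaxial Gaussian cylinder, radius r = 2170 mm, length L.
Q_enc = λL, so λ_enc = 1.28e-8 C/m.
Applying ∮E·dA = Q_enc/ε₀ with the end caps contributing no flux:
E = |λ_enc|/(2πε₀r) = (1.28×10^-8)/(2π·8.85×10^-12·2.17) = 106 N/C.

E = 106 N/C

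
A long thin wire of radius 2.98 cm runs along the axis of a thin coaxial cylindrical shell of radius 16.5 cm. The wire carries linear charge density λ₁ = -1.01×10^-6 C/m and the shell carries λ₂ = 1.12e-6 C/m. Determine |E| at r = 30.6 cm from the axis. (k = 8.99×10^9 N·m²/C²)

E ≈ 6.46e3 V/m

By cylindrical symmetry E is radial; use a coaxial Gaussian cylinder of radius 30.6 cm and length L (r > 16.5 cm, enclosing both).
λ_enc = λ₁ + λ₂ = (-1.01×10^-6) + (1.12e-6) = 1.10×10^-7 C/m.
Since E is radial and uniform over the curved surface, Φ = E·2πrL = Q_enc/ε₀ = λ_enc L/ε₀.
E = 2k|λ_enc|/r = 2(8.99×10^9)(1.10×10^-7)/(0.306) = 6.46e3 N/C.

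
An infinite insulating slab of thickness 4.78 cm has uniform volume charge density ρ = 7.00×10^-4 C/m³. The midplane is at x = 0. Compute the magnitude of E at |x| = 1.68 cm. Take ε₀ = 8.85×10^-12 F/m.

By symmetry E is perpendicular to the slab. A Gaussian pillbox from −1.68 cm to +1.68 cm (face area A) lies entirely within the slab.
Q_enc = ρ·(2x)·A and flux = 2EA, so 2EA = 2ρxA/ε₀ ⇒ E = |ρ|x/ε₀.
E = (7.00×10^-4)(0.0168)/(8.85×10^-12) = 1.33×10^6 N/C.

|E| = 1.33e6 N/C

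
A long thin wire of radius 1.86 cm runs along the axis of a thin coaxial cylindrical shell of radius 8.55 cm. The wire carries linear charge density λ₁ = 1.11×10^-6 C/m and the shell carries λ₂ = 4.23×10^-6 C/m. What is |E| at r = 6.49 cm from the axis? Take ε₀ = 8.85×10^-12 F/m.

Coaxial Gaussian cylinder, radius r = 6.49 cm, length L (between the conductors, 1.86 cm < r < 8.55 cm).
Only the inner wire is enclosed; the outer shell contributes nothing inside itself. λ_enc = λ₁ = 1.11e-6 C/m.
By Gauss's law (flux through the curved wall only), E·2πrL = λ_enc L/ε₀.
E = |λ_enc|/(2πε₀r) = (1.11×10^-6)/(2π·8.85×10^-12·0.0649) = 3.08e5 N/C.

|E| = 3.08×10^5 N/C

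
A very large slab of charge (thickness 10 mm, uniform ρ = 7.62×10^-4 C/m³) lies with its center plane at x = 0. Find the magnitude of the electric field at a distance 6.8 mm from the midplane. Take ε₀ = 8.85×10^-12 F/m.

The point |x| = 6.8 mm lies outside the slab (half-thickness 0.005 m). A symmetric pillbox spanning the full slab encloses Q_enc = ρ·d·A.
Flux = 2EA ⇒ E = |ρ|d/(2ε₀), independent of distance outside.
E = (7.62×10^-4)(0.01)/(2·8.85×10^-12) = 4.31×10^5 N/C.

|E| = 4.31×10^5 N/C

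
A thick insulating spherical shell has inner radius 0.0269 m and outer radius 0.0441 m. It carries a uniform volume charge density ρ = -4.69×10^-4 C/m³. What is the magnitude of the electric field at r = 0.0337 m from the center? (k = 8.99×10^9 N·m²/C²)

Symmetry ⇒ E = E(r) r̂. Gaussian sphere of radius r = 0.0337 m (within the shell material, 0.0269 m < r < 0.0441 m).
Enclosed charge is the volume from a to r: Q_enc = (4π/3)ρ(r³ − a³) = -3.695×10^-8 C.
Since E is radial and uniform over the Gaussian sphere, Φ = E·4πr² = Q_enc/ε₀.
E = k|Q_enc|/r² = (8.99×10^9)(3.695e-8)/(0.0337)² = 2.92×10^5 N/C.

|E| ≈ 2.92×10^5 N/C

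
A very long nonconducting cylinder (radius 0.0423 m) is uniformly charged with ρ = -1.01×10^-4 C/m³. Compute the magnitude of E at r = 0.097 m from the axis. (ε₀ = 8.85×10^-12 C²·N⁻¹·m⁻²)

|E| ≈ 1.05×10^5 V/m

Coaxial Gaussian cylinder, radius r = 0.097 m, length L (r > 0.0423 m, full cross-section enclosed).
λ_enc = ρ·πR² = (-1.01e-4)π(0.0423)² = -5.677×10^-7 C/m.
Applying ∮E·dA = Q_enc/ε₀ with the end caps contributing no flux:
E = |λ_enc|/(2πε₀r) = (5.677e-7)/(2π·8.85×10^-12·0.097) = 1.05e5 N/C.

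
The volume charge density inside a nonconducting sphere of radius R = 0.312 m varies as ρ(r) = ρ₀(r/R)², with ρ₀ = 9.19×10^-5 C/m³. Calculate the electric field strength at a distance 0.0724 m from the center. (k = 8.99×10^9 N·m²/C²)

Symmetry ⇒ E = E(r) r̂. Gaussian sphere of radius r = 0.0724 m (r < R).
Q_enc = ∫₀^r ρ(r')·4πr'² dr' = (4πρ₀/R²) ∫₀^r r'^4 dr' = 4πρ₀ r^5/(5·R²) = 4.72×10^-9 C.
Applying ∮E·dA = Q_enc/ε₀ with Φ = E(4πr²):
E = k|Q_enc|/r² = (8.99×10^9)(4.72×10^-9)/(0.0724)² = 8.10×10^3 N/C.

E = 8.10×10^3 V/m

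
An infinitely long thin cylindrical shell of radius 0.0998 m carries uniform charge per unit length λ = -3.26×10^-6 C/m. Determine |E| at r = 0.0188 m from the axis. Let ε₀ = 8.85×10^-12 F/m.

Choose a coaxial cylinder of radius r = 0.0188 m (arbitrary length L) as the Gaussian surface (r < 0.0998 m, inside the shell).
All the surface charge lies outside this cylinder: Q_enc = 0, hence E = 0.

E = 0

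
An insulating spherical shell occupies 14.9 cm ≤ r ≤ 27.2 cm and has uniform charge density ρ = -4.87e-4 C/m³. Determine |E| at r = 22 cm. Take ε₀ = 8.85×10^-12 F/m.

By spherical symmetry E is radial; choose a Gaussian sphere of radius r = 22 cm (within the shell material, 14.9 cm < r < 27.2 cm).
Enclosed charge is the volume from a to r: Q_enc = (4π/3)ρ(r³ − a³) = -1.497e-5 C.
Since E is radial and uniform over the Gaussian sphere, Φ = E·4πr² = Q_enc/ε₀.
E = |Q_enc|/(4πε₀r²) = (1.497e-5)/(4π·8.85×10^-12·(0.22)²) = 2.78×10^6 N/C.

|E| = 2.78×10^6 N/C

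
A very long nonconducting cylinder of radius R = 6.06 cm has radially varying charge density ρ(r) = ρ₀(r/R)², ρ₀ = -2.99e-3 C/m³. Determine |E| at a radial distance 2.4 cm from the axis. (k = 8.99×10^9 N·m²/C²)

E ≈ 3.18×10^5 N/C

Take a coaxial cylindrical Gaussian surface of radius r = 2.4 cm and length L (r < R).
Integrating ρ over the cross-section to radius r: λ_enc = (2πρ₀/R²) ∫₀^r r'^3 dr' = 2πρ₀ r^4/(4·R²) = -4.243e-7 C/m.
Applying ∮E·dA = Q_enc/ε₀ with the end caps contributing no flux:
E = 2k|λ_enc|/r = 2(8.99×10^9)(4.243×10^-7)/(0.024) = 3.18e5 N/C.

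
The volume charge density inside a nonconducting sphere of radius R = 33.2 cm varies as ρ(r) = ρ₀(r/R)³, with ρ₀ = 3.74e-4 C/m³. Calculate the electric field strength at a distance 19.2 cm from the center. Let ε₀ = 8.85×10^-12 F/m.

E ≈ 2.62e5 N/C

Use a concentric Gaussian sphere at r = 19.2 cm (r < R).
Q_enc = ∫₀^r ρ(r')·4πr'² dr' = (4πρ₀/R³) ∫₀^r r'^5 dr' = 4πρ₀ r^6/(6·R³) = 1.072e-6 C.
Since E is radial and uniform over the Gaussian sphere, Φ = E·4πr² = Q_enc/ε₀.
E = |Q_enc|/(4πε₀r²) = (1.072×10^-6)/(4π·8.85×10^-12·(0.192)²) = 2.62×10^5 N/C.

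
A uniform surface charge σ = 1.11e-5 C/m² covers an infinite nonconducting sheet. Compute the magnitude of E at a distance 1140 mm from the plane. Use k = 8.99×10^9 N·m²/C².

The symmetry is planar: E is normal to the sheet and the same magnitude on both sides. Take a pillbox straddling the sheet with end-cap area A.
Only the two end caps contribute flux: Φ = 2EA. With Q_enc = σA, Gauss's law gives E = |σ|/(2ε₀).
E = 2πk|σ| = 2π(8.99×10^9)(1.11×10^-5) = 6.27×10^5 N/C.

6.27×10^5 V/m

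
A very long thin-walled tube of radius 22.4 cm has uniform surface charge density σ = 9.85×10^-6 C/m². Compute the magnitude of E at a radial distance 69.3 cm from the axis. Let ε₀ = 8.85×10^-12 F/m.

|E| ≈ 3.60×10^5 V/m

Coaxial Gaussian cylinder, radius r = 69.3 cm, length L (r > 22.4 cm).
The whole shell is enclosed: λ_enc = σ·2πR = (9.85×10^-6)·2π·(0.224) = 1.386e-5 C/m.
Gauss's law: E·2πrL = λ_enc L/ε₀.
E = |λ_enc|/(2πε₀r) = (1.386×10^-5)/(2π·8.85×10^-12·0.693) = 3.60e5 N/C.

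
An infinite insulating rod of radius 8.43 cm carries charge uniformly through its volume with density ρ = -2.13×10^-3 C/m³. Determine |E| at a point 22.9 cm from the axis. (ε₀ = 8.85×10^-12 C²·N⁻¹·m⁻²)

E ≈ 3.73×10^6 V/m

Coaxial Gaussian cylinder, radius r = 22.9 cm, length L (r > 8.43 cm, full cross-section enclosed).
λ_enc = ρ·πR² = (-2.13×10^-3)π(0.0843)² = -4.755e-5 C/m.
Since E is radial and uniform over the curved surface, Φ = E·2πrL = Q_enc/ε₀ = λ_enc L/ε₀.
E = |λ_enc|/(2πε₀r) = (4.755×10^-5)/(2π·8.85×10^-12·0.229) = 3.73e6 N/C.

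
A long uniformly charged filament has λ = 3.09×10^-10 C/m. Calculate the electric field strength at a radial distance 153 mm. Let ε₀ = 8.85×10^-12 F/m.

Take a coaxial cylindrical Gaussian surface of radius r = 153 mm and length L.
Q_enc = λL, so λ_enc = 3.09×10^-10 C/m.
Since E is radial and uniform over the curved surface, Φ = E·2πrL = Q_enc/ε₀ = λ_enc L/ε₀.
E = |λ_enc|/(2πε₀r) = (3.09×10^-10)/(2π·8.85×10^-12·0.153) = 36.3 N/C.

E = 36.3 N/C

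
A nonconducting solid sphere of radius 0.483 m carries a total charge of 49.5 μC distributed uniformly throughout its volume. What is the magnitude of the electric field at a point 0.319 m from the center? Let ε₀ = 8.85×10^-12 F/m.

Use a concentric Gaussian sphere at r = 0.319 m (r < R).
For a uniform sphere the enclosed fraction is (r/R)³, so Q_enc = (49.5 μC)(0.319/0.483)³ = 1.426×10^-5 C.
Since E is radial and uniform over the Gaussian sphere, Φ = E·4πr² = Q_enc/ε₀.
E = |Q_enc|/(4πε₀r²) = (1.426e-5)/(4π·8.85×10^-12·(0.319)²) = 1.26×10^6 N/C.

1.26×10^6 N/C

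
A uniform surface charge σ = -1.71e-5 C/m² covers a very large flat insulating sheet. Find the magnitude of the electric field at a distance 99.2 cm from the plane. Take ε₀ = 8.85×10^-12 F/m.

Choose a cylindrical pillbox piercing the sheet, end faces (area A) parallel to it.
Only the two end caps contribute flux: Φ = 2EA. With Q_enc = σA, Gauss's law gives E = |σ|/(2ε₀).
E = |σ|/(2ε₀) = (1.71×10^-5)/(2·8.85×10^-12) = 9.66×10^5 N/C.

E ≈ 9.66×10^5 N/C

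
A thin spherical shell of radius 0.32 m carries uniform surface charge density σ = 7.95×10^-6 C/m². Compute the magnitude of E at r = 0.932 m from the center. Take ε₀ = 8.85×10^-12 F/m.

|E| = 1.06×10^5 V/m

Symmetry ⇒ E = E(r) r̂. Gaussian sphere of radius r = 0.932 m (r > 0.32 m).
The entire shell is enclosed: Q_enc = σ·4πR² = (7.95e-6)·4π·(0.32)² = 1.023×10^-5 C.
Gauss's law: E·4πr² = Q_enc/ε₀.
E = |Q_enc|/(4πε₀r²) = (1.023e-5)/(4π·8.85×10^-12·(0.932)²) = 1.06×10^5 N/C.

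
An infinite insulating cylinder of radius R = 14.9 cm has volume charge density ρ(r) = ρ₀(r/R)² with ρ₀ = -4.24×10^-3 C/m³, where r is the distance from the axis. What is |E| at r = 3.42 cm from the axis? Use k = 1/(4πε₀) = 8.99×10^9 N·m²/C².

|E| = 2.16×10^5 N/C

Take a coaxial cylindrical Gaussian surface of radius r = 3.42 cm and length L (r < R).
Integrating ρ over the cross-section to radius r: λ_enc = (2πρ₀/R²) ∫₀^r r'^3 dr' = 2πρ₀ r^4/(4·R²) = -4.104×10^-7 C/m.
Since E is radial and uniform over the curved surface, Φ = E·2πrL = Q_enc/ε₀ = λ_enc L/ε₀.
E = 2k|λ_enc|/r = 2(8.99×10^9)(4.104×10^-7)/(0.0342) = 2.16×10^5 N/C.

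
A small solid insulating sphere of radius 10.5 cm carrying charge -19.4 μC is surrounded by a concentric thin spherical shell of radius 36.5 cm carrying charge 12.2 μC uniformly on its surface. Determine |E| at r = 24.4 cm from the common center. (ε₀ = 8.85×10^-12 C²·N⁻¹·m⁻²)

E = 2.93e6 V/m

Take a concentric spherical Gaussian surface of radius r = 24.4 cm (between the bodies, 10.5 cm < r < 36.5 cm).
The shell at 36.5 cm lies outside the Gaussian surface, so Q_enc = -19.4 μC = -1.94e-5 C.
Applying ∮E·dA = Q_enc/ε₀ with Φ = E(4πr²):
E = |Q_enc|/(4πε₀r²) = (1.94×10^-5)/(4π·8.85×10^-12·(0.244)²) = 2.93e6 N/C.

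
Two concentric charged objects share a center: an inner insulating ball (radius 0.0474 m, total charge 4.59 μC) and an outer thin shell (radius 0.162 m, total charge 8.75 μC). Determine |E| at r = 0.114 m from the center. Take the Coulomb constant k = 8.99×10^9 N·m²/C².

Take a concentric spherical Gaussian surface of radius r = 0.114 m (between the bodies, 0.0474 m < r < 0.162 m).
The shell at 0.162 m lies outside the Gaussian surface, so Q_enc = 4.59 μC = 4.59×10^-6 C.
Applying ∮E·dA = Q_enc/ε₀ with Φ = E(4πr²):
E = k|Q_enc|/r² = (8.99×10^9)(4.59e-6)/(0.114)² = 3.18×10^6 N/C.

E = 3.18×10^6 N/C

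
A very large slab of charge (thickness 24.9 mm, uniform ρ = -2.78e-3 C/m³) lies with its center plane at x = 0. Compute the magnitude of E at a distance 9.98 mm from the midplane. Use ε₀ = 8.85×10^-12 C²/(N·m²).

E ≈ 3.13e6 V/m

By symmetry E is perpendicular to the slab. A Gaussian pillbox from −9.98 mm to +9.98 mm (face area A) lies entirely within the slab.
Q_enc = ρ·(2x)·A and flux = 2EA, so 2EA = 2ρxA/ε₀ ⇒ E = |ρ|x/ε₀.
E = (2.78e-3)(0.00998)/(8.85×10^-12) = 3.13×10^6 N/C.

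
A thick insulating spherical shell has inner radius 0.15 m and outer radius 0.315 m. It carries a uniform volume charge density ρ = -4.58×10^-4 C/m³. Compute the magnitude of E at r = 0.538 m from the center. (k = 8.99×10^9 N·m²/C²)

Use a concentric Gaussian sphere at r = 0.538 m (r > 0.315 m, enclosing the whole shell).
Q_enc = ρ·(4π/3)(b³ − a³) = (-4.58e-4)·(4π/3)·((0.315)³ − (0.15)³) = -5.349×10^-5 C.
Gauss's law: E·4πr² = Q_enc/ε₀.
E = k|Q_enc|/r² = (8.99×10^9)(5.349e-5)/(0.538)² = 1.66×10^6 N/C.

E = 1.66e6 N/C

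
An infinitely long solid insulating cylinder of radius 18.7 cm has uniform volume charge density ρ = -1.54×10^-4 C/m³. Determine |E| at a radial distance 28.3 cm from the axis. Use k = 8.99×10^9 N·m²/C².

E ≈ 1.07×10^6 N/C

Take a coaxial cylindrical Gaussian surface of radius r = 28.3 cm and length L (r > 18.7 cm, full cross-section enclosed).
λ_enc = ρ·πR² = (-1.54e-4)π(0.187)² = -1.692×10^-5 C/m.
Applying ∮E·dA = Q_enc/ε₀ with the end caps contributing no flux:
E = 2k|λ_enc|/r = 2(8.99×10^9)(1.692×10^-5)/(0.283) = 1.07×10^6 N/C.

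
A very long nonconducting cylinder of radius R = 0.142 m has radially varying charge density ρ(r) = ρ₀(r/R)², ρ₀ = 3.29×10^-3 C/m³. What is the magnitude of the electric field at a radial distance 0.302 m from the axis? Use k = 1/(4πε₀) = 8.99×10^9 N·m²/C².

|E| ≈ 6.20e6 V/m

Coaxial Gaussian cylinder, radius r = 0.302 m, length L (r > R, full charge per length enclosed).
λ_enc = 2π ∫₀^R ρ₀(r'/R)^2 r' dr' = 2πρ₀R²/4 = 1.042e-4 C/m.
Applying ∮E·dA = Q_enc/ε₀ with the end caps contributing no flux:
E = 2k|λ_enc|/r = 2(8.99×10^9)(1.042e-4)/(0.302) = 6.20×10^6 N/C.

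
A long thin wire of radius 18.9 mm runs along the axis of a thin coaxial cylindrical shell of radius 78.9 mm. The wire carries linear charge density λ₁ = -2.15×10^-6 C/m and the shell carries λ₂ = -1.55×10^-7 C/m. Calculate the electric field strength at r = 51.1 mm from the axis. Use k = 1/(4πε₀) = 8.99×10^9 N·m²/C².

Choose a coaxial cylinder of radius r = 51.1 mm (arbitrary length L) as the Gaussian surface (between the conductors, 18.9 mm < r < 78.9 mm).
Only the inner wire is enclosed; the outer shell contributes nothing inside itself. λ_enc = λ₁ = -2.15e-6 C/m.
Gauss's law: E·2πrL = λ_enc L/ε₀.
E = 2k|λ_enc|/r = 2(8.99×10^9)(2.15e-6)/(0.0511) = 7.56×10^5 N/C.

|E| = 7.56e5 V/m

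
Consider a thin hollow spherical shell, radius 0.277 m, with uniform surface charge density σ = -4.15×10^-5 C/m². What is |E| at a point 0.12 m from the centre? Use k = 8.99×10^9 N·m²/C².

Symmetry ⇒ E = E(r) r̂. Gaussian sphere of radius r = 0.12 m (inside the shell, r < 0.277 m).
All the charge is outside the Gaussian surface: Q_enc = 0, hence E = 0 everywhere inside the shell.

E = 0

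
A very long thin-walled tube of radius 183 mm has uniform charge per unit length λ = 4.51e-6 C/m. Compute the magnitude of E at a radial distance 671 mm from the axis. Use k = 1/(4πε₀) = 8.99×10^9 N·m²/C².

Choose a coaxial cylinder of radius r = 671 mm (arbitrary length L) as the Gaussian surface (r > 183 mm).
The full line charge is enclosed: λ_enc = 4.51e-6 C/m.
By Gauss's law (flux through the curved wall only), E·2πrL = λ_enc L/ε₀.
E = 2k|λ_enc|/r = 2(8.99×10^9)(4.51×10^-6)/(0.671) = 1.21×10^5 N/C.

E = 1.21×10^5 N/C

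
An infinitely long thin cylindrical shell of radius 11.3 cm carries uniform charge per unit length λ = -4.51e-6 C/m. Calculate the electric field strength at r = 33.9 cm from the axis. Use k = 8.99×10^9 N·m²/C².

Choose a coaxial cylinder of radius r = 33.9 cm (arbitrary length L) as the Gaussian surface (r > 11.3 cm).
The full line charge is enclosed: λ_enc = -4.51×10^-6 C/m.
By Gauss's law (flux through the curved wall only), E·2πrL = λ_enc L/ε₀.
E = 2k|λ_enc|/r = 2(8.99×10^9)(4.51e-6)/(0.339) = 2.39×10^5 N/C.

|E| ≈ 2.39×10^5 N/C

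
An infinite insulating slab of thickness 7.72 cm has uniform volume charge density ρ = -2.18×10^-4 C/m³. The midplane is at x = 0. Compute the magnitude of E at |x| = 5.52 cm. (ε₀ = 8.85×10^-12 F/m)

|E| ≈ 9.51×10^5 N/C

The point |x| = 5.52 cm lies outside the slab (half-thickness 0.0386 m). A symmetric pillbox spanning the full slab encloses Q_enc = ρ·d·A.
Flux = 2EA ⇒ E = |ρ|d/(2ε₀), independent of distance outside.
E = (2.18×10^-4)(0.0772)/(2·8.85×10^-12) = 9.51e5 N/C.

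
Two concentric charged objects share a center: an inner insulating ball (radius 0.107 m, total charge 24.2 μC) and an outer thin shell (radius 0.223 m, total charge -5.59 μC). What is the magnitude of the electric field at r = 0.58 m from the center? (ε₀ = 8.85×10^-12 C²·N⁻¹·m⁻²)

E = 4.97×10^5 N/C

By spherical symmetry E is radial; choose a Gaussian sphere of radius r = 0.58 m (r > 0.223 m, enclosing both).
Q_enc = (24.2 μC) + (-5.59 μC) = 1.861×10^-5 C.
Since E is radial and uniform over the Gaussian sphere, Φ = E·4πr² = Q_enc/ε₀.
E = |Q_enc|/(4πε₀r²) = (1.861×10^-5)/(4π·8.85×10^-12·(0.58)²) = 4.97e5 N/C.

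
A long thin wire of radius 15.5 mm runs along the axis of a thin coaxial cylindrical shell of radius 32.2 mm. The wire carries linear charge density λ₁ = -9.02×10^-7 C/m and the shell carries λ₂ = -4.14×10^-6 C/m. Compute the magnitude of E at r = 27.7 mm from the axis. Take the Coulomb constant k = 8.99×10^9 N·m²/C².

|E| = 5.85e5 N/C

Choose a coaxial cylinder of radius r = 27.7 mm (arbitrary length L) as the Gaussian surface (between the conductors, 15.5 mm < r < 32.2 mm).
Only the inner wire is enclosed; the outer shell contributes nothing inside itself. λ_enc = λ₁ = -9.02×10^-7 C/m.
Since E is radial and uniform over the curved surface, Φ = E·2πrL = Q_enc/ε₀ = λ_enc L/ε₀.
E = 2k|λ_enc|/r = 2(8.99×10^9)(9.02e-7)/(0.0277) = 5.85×10^5 N/C.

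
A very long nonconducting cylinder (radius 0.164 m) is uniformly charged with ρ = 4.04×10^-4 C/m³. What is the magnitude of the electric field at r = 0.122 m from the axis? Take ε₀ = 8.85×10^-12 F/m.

Choose a coaxial cylinder of radius r = 0.122 m (arbitrary length L) as the Gaussian surface (r < R).
Enclosed charge per unit length: λ_enc = ρ·πr² = (4.04e-4)π(0.122)² = 1.889×10^-5 C/m.
Gauss's law: E·2πrL = λ_enc L/ε₀.
E = |λ_enc|/(2πε₀r) = (1.889e-5)/(2π·8.85×10^-12·0.122) = 2.78×10^6 N/C.

E = 2.78×10^6 N/C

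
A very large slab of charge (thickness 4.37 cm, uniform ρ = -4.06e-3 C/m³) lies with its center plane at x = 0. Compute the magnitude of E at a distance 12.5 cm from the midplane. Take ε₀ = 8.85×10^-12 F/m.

E ≈ 1.00×10^7 N/C

The point |x| = 12.5 cm lies outside the slab (half-thickness 0.02185 m). A symmetric pillbox spanning the full slab encloses Q_enc = ρ·d·A.
Flux = 2EA ⇒ E = |ρ|d/(2ε₀), independent of distance outside.
E = (4.06e-3)(0.0437)/(2·8.85×10^-12) = 1.00×10^7 N/C.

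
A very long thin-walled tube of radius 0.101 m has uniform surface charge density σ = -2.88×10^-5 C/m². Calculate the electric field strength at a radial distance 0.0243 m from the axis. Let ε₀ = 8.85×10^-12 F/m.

E = 0 (no enclosed charge)

Coaxial Gaussian cylinder, radius r = 0.0243 m, length L (r < 0.101 m, inside the shell).
All the surface charge lies outside this cylinder: Q_enc = 0, hence E = 0.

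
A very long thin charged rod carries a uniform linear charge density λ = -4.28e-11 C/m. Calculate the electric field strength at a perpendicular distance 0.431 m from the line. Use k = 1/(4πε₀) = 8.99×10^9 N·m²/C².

E = 1.79 V/m

Take a coaxial cylindrical Gaussian surface of radius r = 0.431 m and length L.
Q_enc = λL, so λ_enc = -4.28×10^-11 C/m.
Gauss's law: E·2πrL = λ_enc L/ε₀.
E = 2k|λ_enc|/r = 2(8.99×10^9)(4.28e-11)/(0.431) = 1.79 N/C.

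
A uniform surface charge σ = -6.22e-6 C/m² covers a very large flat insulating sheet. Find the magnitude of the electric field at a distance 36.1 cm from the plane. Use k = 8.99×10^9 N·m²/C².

Choose a cylindrical pillbox piercing the sheet, end faces (area A) parallel to it.
Only the two end caps contribute flux: Φ = 2EA. With Q_enc = σA, Gauss's law gives E = |σ|/(2ε₀).
E = 2πk|σ| = 2π(8.99×10^9)(6.22×10^-6) = 3.51×10^5 N/C.

|E| ≈ 3.51e5 V/m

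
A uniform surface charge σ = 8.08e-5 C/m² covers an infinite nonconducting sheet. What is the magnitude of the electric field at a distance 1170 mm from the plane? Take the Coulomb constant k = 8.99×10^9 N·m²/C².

E ≈ 4.56×10^6 V/m

By planar symmetry E is perpendicular to the sheet and uniform; use a Gaussian pillbox with flat faces of area A on each side of the sheet.
Flux Φ = 2EA and Q_enc = σA, so 2EA = σA/ε₀ ⇒ E = |σ|/(2ε₀), independent of distance.
E = 2πk|σ| = 2π(8.99×10^9)(8.08e-5) = 4.56×10^6 N/C.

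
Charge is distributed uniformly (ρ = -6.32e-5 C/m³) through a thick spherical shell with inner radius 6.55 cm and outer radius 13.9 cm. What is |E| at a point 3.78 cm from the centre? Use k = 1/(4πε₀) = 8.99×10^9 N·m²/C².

Use a concentric Gaussian sphere at r = 3.78 cm (r < 6.55 cm, inside the empty cavity).
Q_enc = 0 (all charge lies at larger r); Gauss's law gives E = 0.

E = 0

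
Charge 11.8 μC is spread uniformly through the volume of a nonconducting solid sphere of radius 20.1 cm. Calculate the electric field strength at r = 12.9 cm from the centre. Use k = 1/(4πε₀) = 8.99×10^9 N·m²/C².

E = 1.69×10^6 V/m

Take a concentric spherical Gaussian surface of radius r = 12.9 cm (r < R).
Only the charge within r is enclosed: Q_enc = Q·(r/R)³ = (11.8 μC)·(12.9 cm/20.1 cm)³ = 3.119×10^-6 C.
Gauss's law: E·4πr² = Q_enc/ε₀.
E = k|Q_enc|/r² = (8.99×10^9)(3.119e-6)/(0.129)² = 1.69×10^6 N/C.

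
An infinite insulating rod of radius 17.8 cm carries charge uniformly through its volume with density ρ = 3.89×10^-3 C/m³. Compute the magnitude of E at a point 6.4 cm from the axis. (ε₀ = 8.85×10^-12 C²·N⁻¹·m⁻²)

Choose a coaxial cylinder of radius r = 6.4 cm (arbitrary length L) as the Gaussian surface (r < R).
Enclosed charge per unit length: λ_enc = ρ·πr² = (3.89×10^-3)π(0.064)² = 5.006×10^-5 C/m.
Since E is radial and uniform over the curved surface, Φ = E·2πrL = Q_enc/ε₀ = λ_enc L/ε₀.
E = |λ_enc|/(2πε₀r) = (5.006×10^-5)/(2π·8.85×10^-12·0.064) = 1.41×10^7 N/C.

|E| = 1.41×10^7 N/C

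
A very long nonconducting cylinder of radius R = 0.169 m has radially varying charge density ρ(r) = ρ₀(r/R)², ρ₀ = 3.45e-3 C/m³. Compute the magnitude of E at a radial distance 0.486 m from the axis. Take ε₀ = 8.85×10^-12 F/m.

Choose a coaxial cylinder of radius r = 0.486 m (arbitrary length L) as the Gaussian surface (r > R, full charge per length enclosed).
λ_enc = 2π ∫₀^R ρ₀(r'/R)^2 r' dr' = 2πρ₀R²/4 = 1.548×10^-4 C/m.
Gauss's law: E·2πrL = λ_enc L/ε₀.
E = |λ_enc|/(2πε₀r) = (1.548e-4)/(2π·8.85×10^-12·0.486) = 5.73×10^6 N/C.

|E| ≈ 5.73×10^6 N/C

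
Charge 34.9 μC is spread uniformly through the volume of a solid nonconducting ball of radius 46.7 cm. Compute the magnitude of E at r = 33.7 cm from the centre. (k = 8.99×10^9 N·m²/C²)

1.04e6 V/m

By spherical symmetry E is radial; choose a Gaussian sphere of radius r = 33.7 cm (r < R).
For a uniform sphere the enclosed fraction is (r/R)³, so Q_enc = (34.9 μC)(0.337/0.467)³ = 1.311×10^-5 C.
By Gauss's law, ∮E·dA = E·4πr² = Q_enc/ε₀.
E = k|Q_enc|/r² = (8.99×10^9)(1.311×10^-5)/(0.337)² = 1.04e6 N/C.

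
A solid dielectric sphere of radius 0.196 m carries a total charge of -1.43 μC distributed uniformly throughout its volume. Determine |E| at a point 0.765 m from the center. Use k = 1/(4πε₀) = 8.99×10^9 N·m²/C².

E = 2.20×10^4 N/C

Symmetry ⇒ E = E(r) r̂. Gaussian sphere of radius r = 0.765 m (r > R, so the entire charge is enclosed).
Q_enc = -1.43 μC = -1.43×10^-6 C.
By Gauss's law, ∮E·dA = E·4πr² = Q_enc/ε₀.
E = k|Q_enc|/r² = (8.99×10^9)(1.43×10^-6)/(0.765)² = 2.20×10^4 N/C.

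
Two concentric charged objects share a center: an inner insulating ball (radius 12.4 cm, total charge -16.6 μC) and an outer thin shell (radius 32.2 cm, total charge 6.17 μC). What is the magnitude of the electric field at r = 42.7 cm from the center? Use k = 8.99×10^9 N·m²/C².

5.14×10^5 V/m

Take a concentric spherical Gaussian surface of radius r = 42.7 cm (r > 32.2 cm, enclosing both).
Q_enc = (-16.6 μC) + (6.17 μC) = -1.043×10^-5 C.
Gauss's law: E·4πr² = Q_enc/ε₀.
E = k|Q_enc|/r² = (8.99×10^9)(1.043×10^-5)/(0.427)² = 5.14e5 N/C.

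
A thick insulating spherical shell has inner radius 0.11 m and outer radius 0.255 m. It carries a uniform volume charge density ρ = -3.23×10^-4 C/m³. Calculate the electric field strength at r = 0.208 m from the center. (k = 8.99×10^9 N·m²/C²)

|E| ≈ 2.16×10^6 N/C

By spherical symmetry E is radial; choose a Gaussian sphere of radius r = 0.208 m (within the shell material, 0.11 m < r < 0.255 m).
Enclosed charge is the volume from a to r: Q_enc = (4π/3)ρ(r³ − a³) = -1.037×10^-5 C.
Gauss's law: E·4πr² = Q_enc/ε₀.
E = k|Q_enc|/r² = (8.99×10^9)(1.037e-5)/(0.208)² = 2.16×10^6 N/C.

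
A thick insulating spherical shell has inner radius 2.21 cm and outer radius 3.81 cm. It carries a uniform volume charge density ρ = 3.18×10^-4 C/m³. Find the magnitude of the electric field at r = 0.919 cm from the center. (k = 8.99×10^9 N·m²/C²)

E = 0

By spherical symmetry E is radial; choose a Gaussian sphere of radius r = 0.919 cm (r < 2.21 cm, inside the empty cavity).
Q_enc = 0 (all charge lies at larger r); Gauss's law gives E = 0.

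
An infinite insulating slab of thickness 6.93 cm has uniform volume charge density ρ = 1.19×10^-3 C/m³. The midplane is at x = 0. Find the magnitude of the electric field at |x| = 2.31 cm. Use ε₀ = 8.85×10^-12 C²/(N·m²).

By symmetry E is perpendicular to the slab. A Gaussian pillbox from −2.31 cm to +2.31 cm (face area A) lies entirely within the slab.
Q_enc = ρ·(2x)·A and flux = 2EA, so 2EA = 2ρxA/ε₀ ⇒ E = |ρ|x/ε₀.
E = (1.19e-3)(0.0231)/(8.85×10^-12) = 3.11×10^6 N/C.

3.11×10^6 V/m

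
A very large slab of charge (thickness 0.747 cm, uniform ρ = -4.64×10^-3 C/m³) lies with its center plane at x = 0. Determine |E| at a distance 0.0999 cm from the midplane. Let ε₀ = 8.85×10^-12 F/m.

|E| = 5.24×10^5 V/m

By symmetry E is perpendicular to the slab. A Gaussian pillbox from −0.0999 cm to +0.0999 cm (face area A) lies entirely within the slab.
Q_enc = ρ·(2x)·A and flux = 2EA, so 2EA = 2ρxA/ε₀ ⇒ E = |ρ|x/ε₀.
E = (4.64e-3)(0.000999)/(8.85×10^-12) = 5.24e5 N/C.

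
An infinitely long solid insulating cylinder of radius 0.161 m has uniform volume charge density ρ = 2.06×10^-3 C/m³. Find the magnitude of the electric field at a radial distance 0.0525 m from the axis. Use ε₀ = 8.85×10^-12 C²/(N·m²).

E = 6.11×10^6 N/C

Choose a coaxial cylinder of radius r = 0.0525 m (arbitrary length L) as the Gaussian surface (r < R).
Enclosed charge per unit length: λ_enc = ρ·πr² = (2.06e-3)π(0.0525)² = 1.784×10^-5 C/m.
Since E is radial and uniform over the curved surface, Φ = E·2πrL = Q_enc/ε₀ = λ_enc L/ε₀.
E = |λ_enc|/(2πε₀r) = (1.784×10^-5)/(2π·8.85×10^-12·0.0525) = 6.11e6 N/C.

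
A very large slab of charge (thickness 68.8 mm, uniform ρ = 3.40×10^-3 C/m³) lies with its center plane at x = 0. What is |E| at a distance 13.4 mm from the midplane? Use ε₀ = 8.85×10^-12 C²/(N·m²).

By symmetry E is perpendicular to the slab. A Gaussian pillbox from −13.4 mm to +13.4 mm (face area A) lies entirely within the slab.
Q_enc = ρ·(2x)·A and flux = 2EA, so 2EA = 2ρxA/ε₀ ⇒ E = |ρ|x/ε₀.
E = (3.40e-3)(0.0134)/(8.85×10^-12) = 5.15×10^6 N/C.

E = 5.15×10^6 V/m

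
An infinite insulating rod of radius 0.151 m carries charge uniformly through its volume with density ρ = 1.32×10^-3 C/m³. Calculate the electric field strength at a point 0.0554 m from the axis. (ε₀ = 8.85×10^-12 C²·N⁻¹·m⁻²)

Take a coaxial cylindrical Gaussian surface of radius r = 0.0554 m and length L (r < R).
Enclosed charge per unit length: λ_enc = ρ·πr² = (1.32×10^-3)π(0.0554)² = 1.273×10^-5 C/m.
Gauss's law: E·2πrL = λ_enc L/ε₀.
E = |λ_enc|/(2πε₀r) = (1.273e-5)/(2π·8.85×10^-12·0.0554) = 4.13×10^6 N/C.

E ≈ 4.13e6 N/C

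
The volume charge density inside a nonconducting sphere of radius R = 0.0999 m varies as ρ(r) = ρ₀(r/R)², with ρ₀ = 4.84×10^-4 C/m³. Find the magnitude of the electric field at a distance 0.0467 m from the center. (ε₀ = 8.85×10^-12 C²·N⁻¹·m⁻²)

|E| ≈ 1.12×10^5 V/m

Use a concentric Gaussian sphere at r = 0.0467 m (r < R).
Q_enc = ∫₀^r ρ(r')·4πr'² dr' = (4πρ₀/R²) ∫₀^r r'^4 dr' = 4πρ₀ r^5/(5·R²) = 2.707×10^-8 C.
Applying ∮E·dA = Q_enc/ε₀ with Φ = E(4πr²):
E = |Q_enc|/(4πε₀r²) = (2.707×10^-8)/(4π·8.85×10^-12·(0.0467)²) = 1.12×10^5 N/C.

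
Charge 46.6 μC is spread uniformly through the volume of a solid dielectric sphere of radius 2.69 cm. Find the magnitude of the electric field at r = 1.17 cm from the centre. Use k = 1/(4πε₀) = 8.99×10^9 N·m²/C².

Symmetry ⇒ E = E(r) r̂. Gaussian sphere of radius r = 1.17 cm (r < R).
Only the charge within r is enclosed: Q_enc = Q·(r/R)³ = (46.6 μC)·(1.17 cm/2.69 cm)³ = 3.834×10^-6 C.
By Gauss's law, ∮E·dA = E·4πr² = Q_enc/ε₀.
E = k|Q_enc|/r² = (8.99×10^9)(3.834×10^-6)/(0.0117)² = 2.52×10^8 N/C.

2.52×10^8 V/m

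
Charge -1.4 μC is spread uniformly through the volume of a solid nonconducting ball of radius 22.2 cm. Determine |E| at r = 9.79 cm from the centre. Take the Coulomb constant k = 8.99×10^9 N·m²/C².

E = 1.13×10^5 V/m

By spherical symmetry E is radial; choose a Gaussian sphere of radius r = 9.79 cm (r < R).
Only the charge within r is enclosed: Q_enc = Q·(r/R)³ = (-1.4 μC)·(9.79 cm/22.2 cm)³ = -1.201×10^-7 C.
Since E is radial and uniform over the Gaussian sphere, Φ = E·4πr² = Q_enc/ε₀.
E = k|Q_enc|/r² = (8.99×10^9)(1.201e-7)/(0.0979)² = 1.13×10^5 N/C.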